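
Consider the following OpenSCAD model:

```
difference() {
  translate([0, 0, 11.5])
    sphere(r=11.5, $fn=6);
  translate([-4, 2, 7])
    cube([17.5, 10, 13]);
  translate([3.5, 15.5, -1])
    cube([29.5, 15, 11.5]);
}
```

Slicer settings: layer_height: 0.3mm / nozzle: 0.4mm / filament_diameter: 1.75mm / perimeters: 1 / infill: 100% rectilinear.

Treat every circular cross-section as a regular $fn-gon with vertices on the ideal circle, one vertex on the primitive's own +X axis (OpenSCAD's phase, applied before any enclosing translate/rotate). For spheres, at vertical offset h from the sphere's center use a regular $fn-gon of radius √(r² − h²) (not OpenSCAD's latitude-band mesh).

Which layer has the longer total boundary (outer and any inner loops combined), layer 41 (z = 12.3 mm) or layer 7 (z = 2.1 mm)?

layer 41 (z = 12.3 mm)

Layer 41 (z = 12.3): the r=11.5 sphere contributes a regular 6-gon of circumradius √(11.5²−0.8²) = 11.472 (perimeter = 2·6·11.472·sin(180°/6) = 68.83 mm); the cube at (-4, 2) is present — its section is the full 17.5×10 rectangle (perimeter 55.00 mm); the cube at (3.5, 15.5) does not reach this height (z outside [-1, 10.5]); Subtracting the remaining from the first: starting from the r=11.5 sphere, the 17.5×10 cube at (-4, 2) partially overlaps it — only the 95.43 mm² overlap (of its 175.00 mm²) is removed, clipping the outline — boundary = 72.19 mm. So its perimeter = 72.19 mm. Layer 7 (z = 2.1): the r=11.5 sphere slices to a regular 6-gon of circumradius 6.625 (√(r²−h²) with h=9.4 from center) (perimeter = 2·6·6.625·sin(180°/6) = 39.75 mm); the cube at (-4, 2) does not reach this height (z outside [7, 20]); the 29.5×15 cube at (3.5, 15.5) contributes its full rectangle (perimeter 89.00 mm); After the difference (first − rest): starting from the r=11.5 sphere, the 29.5×15 cube at (3.5, 15.5) misses the remaining region (no effect) — boundary = 39.75 mm. So its perimeter = 39.75 mm. Layer 41 is larger (72.19 vs 39.75 mm).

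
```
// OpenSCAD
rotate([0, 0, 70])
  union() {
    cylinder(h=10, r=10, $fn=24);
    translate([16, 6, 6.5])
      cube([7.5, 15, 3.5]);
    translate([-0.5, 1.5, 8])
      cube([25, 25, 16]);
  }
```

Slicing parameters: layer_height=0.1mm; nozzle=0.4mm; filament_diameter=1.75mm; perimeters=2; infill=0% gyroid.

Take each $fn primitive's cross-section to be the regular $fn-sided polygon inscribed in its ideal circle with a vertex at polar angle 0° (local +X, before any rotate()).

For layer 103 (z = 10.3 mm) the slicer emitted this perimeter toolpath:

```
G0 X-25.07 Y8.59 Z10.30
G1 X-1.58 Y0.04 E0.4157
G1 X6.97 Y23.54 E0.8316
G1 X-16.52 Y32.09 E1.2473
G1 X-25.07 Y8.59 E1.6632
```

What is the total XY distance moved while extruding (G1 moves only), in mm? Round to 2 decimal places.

100.01 mm

Sum the Euclidean lengths of each G1 segment: total = 100.01 mm.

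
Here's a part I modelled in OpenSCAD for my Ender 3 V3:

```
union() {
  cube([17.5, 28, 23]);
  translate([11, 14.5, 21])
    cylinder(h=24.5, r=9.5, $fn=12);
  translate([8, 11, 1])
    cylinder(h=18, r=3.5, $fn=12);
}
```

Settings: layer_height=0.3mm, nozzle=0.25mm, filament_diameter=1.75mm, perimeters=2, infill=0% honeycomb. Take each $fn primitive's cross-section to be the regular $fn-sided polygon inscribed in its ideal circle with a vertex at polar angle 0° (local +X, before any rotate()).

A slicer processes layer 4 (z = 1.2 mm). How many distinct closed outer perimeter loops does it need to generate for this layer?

1

At z = 1.2 mm: the 17.5×28 cube contributes its full rectangle; the cylinder at (11, 14.5) is absent (z outside [21, 45.5]); the r=3.5 cylinder at (8, 11) contributes a regular 12-gon of circumradius 3.5; Taking the union: the r=3.5 cylinder at (8, 11) lies entirely inside the 17.5×28 cube, so the union is just the 17.5×28 cube — 1 connected region. The result has 1 disconnected region.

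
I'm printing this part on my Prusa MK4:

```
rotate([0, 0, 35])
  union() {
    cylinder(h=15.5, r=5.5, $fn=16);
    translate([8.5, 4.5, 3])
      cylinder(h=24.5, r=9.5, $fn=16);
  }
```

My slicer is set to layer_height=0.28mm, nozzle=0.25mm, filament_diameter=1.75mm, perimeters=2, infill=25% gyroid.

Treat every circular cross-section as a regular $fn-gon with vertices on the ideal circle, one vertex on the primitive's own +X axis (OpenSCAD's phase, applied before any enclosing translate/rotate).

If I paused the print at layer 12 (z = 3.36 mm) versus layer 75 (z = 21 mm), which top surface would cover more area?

layer 12 (z = 3.36 mm)

Layer 12 (z = 3.36): the cylinder: section is a regular 16-gon, circumradius r=5.5 (area = (16/2)·5.500²·sin(360°/16) = 92.61 mm²); the r=9.5 cylinder at (8.5, 4.5) contributes a regular 16-gon of circumradius 9.5 (area = (16/2)·9.500²·sin(360°/16) = 276.30 mm²); Taking the union: the regions partially overlap — summed areas 368.91 mm² minus the doubly-counted overlap 38.09 mm² gives 330.82 mm² — area = 330.82 mm²; (rotated 35° about Z; rotation is an isometry so areas/perimeters/island counts are preserved). So its area = 330.82 mm². Layer 75 (z = 21): the cylinder does not reach this height (z outside [0, 15.5]); the r=9.5 cylinder at (8.5, 4.5) contributes a regular 16-gon of circumradius 9.5 (area = (16/2)·9.500²·sin(360°/16) = 276.30 mm²); Merging all regions: only the r=9.5 cylinder at (8.5, 4.5) is present, so the union is just that shape — area = 276.30 mm²; (whole slice rotated 35° about Z — lengths, areas and connectivity unchanged). So its area = 276.30 mm². Layer 12 is larger (330.82 vs 276.30 mm²).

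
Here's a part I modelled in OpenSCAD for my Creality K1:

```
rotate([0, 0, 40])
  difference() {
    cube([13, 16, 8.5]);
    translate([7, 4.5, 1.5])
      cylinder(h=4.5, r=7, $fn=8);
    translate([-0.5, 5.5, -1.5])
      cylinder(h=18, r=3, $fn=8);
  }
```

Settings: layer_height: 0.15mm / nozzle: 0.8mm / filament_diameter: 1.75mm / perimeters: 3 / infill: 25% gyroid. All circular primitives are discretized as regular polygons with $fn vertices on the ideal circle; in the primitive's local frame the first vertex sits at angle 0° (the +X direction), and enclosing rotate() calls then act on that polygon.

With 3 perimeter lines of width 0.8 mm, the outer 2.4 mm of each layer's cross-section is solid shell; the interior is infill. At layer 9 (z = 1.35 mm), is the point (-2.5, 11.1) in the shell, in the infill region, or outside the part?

infill

At z = 1.35 mm: the 13×16 cube contributes its full rectangle; the cylinder at (7, 4.5) does not reach this height (z outside [1.5, 6]); the r=3 cylinder at (-0.5, 5.5) contributes a regular 8-gon of circumradius 3; Subtracting the remaining from the first: starting from the 13×16 cube, the r=3 cylinder at (-0.5, 5.5) partially overlaps it — only the 9.83 mm² overlap (of its 25.46 mm²) is removed, clipping the outline — 1 connected region; (rotated 40° about Z; rotation is an isometry so areas/perimeters/island counts are preserved). Overall, the cross-section is a single solid region. Undo the 40° rotation: the query point maps to (5.220, 10.110) in the un-rotated model frame. The nearest boundary edge runs (2.50, 5.50)→(1.62, 7.62); distance from the point to it = 4.38 mm. The point is inside the cross-section and 4.38 mm from the nearest boundary — more than the 2.4 mm shell width (3 × 0.8), so it's in the infill interior.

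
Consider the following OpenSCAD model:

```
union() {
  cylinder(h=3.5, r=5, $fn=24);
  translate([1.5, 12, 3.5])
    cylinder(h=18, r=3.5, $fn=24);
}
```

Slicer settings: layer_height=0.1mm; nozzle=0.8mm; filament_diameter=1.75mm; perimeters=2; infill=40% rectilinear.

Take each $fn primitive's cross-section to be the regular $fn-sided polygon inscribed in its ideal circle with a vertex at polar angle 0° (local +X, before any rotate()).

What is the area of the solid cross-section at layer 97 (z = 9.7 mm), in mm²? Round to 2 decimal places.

At z = 9.7 mm: the cylinder is not intersected at this z (z outside [0, 3.5]); the r=3.5 cylinder at (1.5, 12) gives a regular 24-gon of circumradius 3.5 (constant along its height) (area = (24/2)·3.500²·sin(360°/24) = 38.05 mm²); Merging all regions: only the r=3.5 cylinder at (1.5, 12) is present, so the union is just that shape — area = 38.05 mm². Overall, the cross-section is a single solid region. Net area = 38.05 mm².

38.05 mm²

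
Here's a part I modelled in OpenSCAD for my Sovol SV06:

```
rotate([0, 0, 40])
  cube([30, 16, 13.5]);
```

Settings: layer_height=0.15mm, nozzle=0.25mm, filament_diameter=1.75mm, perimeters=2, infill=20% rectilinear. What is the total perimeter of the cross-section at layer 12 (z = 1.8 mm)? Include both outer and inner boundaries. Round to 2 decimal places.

At z = 1.8 mm: the 30×16 cube contributes its full rectangle (perimeter 92.00 mm); (whole slice rotated 40° about Z — lengths, areas and connectivity unchanged). Overall, the cross-section is a single solid region. Total boundary length (outer) = 92.00 mm.

92.00 mm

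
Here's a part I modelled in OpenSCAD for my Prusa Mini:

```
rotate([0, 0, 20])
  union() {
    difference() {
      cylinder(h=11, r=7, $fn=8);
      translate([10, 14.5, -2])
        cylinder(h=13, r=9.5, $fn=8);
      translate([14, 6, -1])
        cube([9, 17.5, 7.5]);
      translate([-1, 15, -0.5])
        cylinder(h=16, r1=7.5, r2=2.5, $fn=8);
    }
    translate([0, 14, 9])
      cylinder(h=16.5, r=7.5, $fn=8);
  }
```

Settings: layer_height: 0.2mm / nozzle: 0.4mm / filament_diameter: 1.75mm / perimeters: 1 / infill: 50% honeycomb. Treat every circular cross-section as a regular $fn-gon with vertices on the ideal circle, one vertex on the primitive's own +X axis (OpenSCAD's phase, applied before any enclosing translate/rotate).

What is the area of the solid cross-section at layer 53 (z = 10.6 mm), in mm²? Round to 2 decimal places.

297.39 mm²

At z = 10.6 mm: the r=7 cylinder contributes a regular 8-gon of circumradius 7 (area = (8/2)·7.000²·sin(360°/8) = 138.59 mm²); the r=9.5 cylinder at (10, 14.5) contributes a regular 8-gon of circumradius 9.5 (area = (8/2)·9.500²·sin(360°/8) = 255.27 mm²); the cube at (14, 6) is absent (z outside [-1, 6.5]); the cone at (-1, 15) (r1=7.5→r2=2.5) has section circumradius 4.031 here — a regular 8-gon (area = (8/2)·4.031²·sin(360°/8) = 45.96 mm²); Subtracting the remaining from the first: starting from the r=7 cylinder (138.59 mm²), the r=9.5 cylinder at (10, 14.5) misses the remaining region (no effect); the cone at (-1, 15) misses the remaining region (no effect) — area = 138.59 mm²; the r=7.5 cylinder at (0, 14) contributes a regular 8-gon of circumradius 7.5 (area = (8/2)·7.500²·sin(360°/8) = 159.10 mm²); Merging all regions: the regions partially overlap — summed areas 297.69 mm² minus the doubly-counted overlap 0.30 mm² gives 297.39 mm² — area = 297.39 mm²; (rotated 20° about Z; rotation is an isometry so areas/perimeters/island counts are preserved). Overall, the cross-section is a single solid region. Net area = 297.39 mm².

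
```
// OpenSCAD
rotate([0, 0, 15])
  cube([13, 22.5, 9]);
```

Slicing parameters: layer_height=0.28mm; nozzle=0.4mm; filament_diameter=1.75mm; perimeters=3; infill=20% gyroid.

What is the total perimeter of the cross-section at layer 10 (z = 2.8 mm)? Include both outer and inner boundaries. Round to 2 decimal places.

71.00 mm

At z = 2.8 mm: the 13×22.5 cube contributes its full rectangle (perimeter 71.00 mm); (whole slice rotated 15° about Z — lengths, areas and connectivity unchanged). Overall, the cross-section is a single solid region. Total boundary length (outer) = 71.00 mm.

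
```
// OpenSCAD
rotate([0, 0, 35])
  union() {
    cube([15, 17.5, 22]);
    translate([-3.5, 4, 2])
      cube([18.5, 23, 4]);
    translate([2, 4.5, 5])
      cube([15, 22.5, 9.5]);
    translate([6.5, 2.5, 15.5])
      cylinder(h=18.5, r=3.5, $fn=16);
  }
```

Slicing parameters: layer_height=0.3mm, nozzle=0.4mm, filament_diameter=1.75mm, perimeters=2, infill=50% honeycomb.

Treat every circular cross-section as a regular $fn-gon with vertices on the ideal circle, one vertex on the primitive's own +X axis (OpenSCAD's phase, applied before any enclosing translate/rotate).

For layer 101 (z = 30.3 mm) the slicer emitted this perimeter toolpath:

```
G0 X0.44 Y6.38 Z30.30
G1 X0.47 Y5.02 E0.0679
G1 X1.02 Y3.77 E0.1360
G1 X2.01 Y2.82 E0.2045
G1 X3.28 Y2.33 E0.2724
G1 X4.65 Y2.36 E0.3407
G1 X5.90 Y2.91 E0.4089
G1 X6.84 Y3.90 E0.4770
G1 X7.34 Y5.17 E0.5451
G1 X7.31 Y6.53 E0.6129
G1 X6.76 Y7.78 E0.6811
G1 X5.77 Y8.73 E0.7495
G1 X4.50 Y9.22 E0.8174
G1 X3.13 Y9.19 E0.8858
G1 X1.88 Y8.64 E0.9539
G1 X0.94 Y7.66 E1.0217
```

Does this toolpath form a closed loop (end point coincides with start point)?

Start point (G0): (0.44, 6.38). End point (last G1): the path does not return to the start — open.

no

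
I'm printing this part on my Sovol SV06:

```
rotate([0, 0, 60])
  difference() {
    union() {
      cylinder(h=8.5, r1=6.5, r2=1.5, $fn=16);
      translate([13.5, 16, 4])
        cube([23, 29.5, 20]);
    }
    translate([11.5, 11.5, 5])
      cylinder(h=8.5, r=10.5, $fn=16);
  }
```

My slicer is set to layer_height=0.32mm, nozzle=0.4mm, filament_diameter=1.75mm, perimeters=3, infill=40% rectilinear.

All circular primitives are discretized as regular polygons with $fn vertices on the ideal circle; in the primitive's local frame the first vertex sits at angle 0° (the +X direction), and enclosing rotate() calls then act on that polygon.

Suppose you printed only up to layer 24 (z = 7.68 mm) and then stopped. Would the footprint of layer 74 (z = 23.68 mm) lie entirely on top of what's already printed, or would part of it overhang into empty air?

Compare the two slices. At z = 7.68: the cone: at t=0.904 of its height the radius interpolates to r₁+(r₂−r₁)t = 1.982, giving a regular 16-gon of that circumradius (area = (16/2)·1.982²·sin(360°/16) = 12.03 mm²); the 23×29.5 cube at (13.5, 16) contributes its full rectangle (area 678.50 mm²); Taking the union: the 2 present regions are separate (no shared area or edge), so areas and boundary lengths simply add and each stays a separate island — area = 690.53 mm²; the r=10.5 cylinder at (11.5, 11.5) contributes a regular 16-gon of circumradius 10.5 (area = (16/2)·10.500²·sin(360°/16) = 337.53 mm²); Taking the first minus the rest: starting from the result so far (690.53 mm²), the r=10.5 cylinder at (11.5, 11.5) partially overlaps it — only the 27.60 mm² overlap (of its 337.53 mm²) is removed, clipping the outline — area = 662.93 mm²; (rotated 60° about Z; rotation is an isometry so areas/perimeters/island counts are preserved). At z = 23.68: the cone is absent (z outside [0, 8.5]); the cube at (13.5, 16) is present — its section is the full 23×29.5 rectangle (area 678.50 mm²); Taking the union: only the 23×29.5 cube at (13.5, 16) is present, so the union is just that shape — area = 678.50 mm²; the cylinder at (11.5, 11.5) is not intersected at this z (z outside [5, 13.5]); After the difference (first − rest): none of the subtracted shapes is present at this height, so that combined region is unchanged — area = 678.50 mm²; (rotated 60° about Z; rotation is an isometry so areas/perimeters/island counts are preserved). Checking containment: at z = 23.68 the cross-section extends beyond the z = 7.68 cross-section by about 27.60 mm².

part overhangs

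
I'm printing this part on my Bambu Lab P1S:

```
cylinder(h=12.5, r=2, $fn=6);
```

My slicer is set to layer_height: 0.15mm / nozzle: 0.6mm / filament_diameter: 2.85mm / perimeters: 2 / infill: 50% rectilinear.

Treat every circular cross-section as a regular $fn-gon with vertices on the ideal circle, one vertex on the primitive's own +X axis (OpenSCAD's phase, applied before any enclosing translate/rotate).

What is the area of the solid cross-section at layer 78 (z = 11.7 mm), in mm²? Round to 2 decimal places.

At z = 11.7 mm: the cylinder: section is a regular 6-gon, circumradius r=2 (area = (6/2)·2.000²·sin(360°/6) = 10.39 mm²). Overall, the cross-section is a single solid region. Net area = 10.39 mm².

10.39 mm²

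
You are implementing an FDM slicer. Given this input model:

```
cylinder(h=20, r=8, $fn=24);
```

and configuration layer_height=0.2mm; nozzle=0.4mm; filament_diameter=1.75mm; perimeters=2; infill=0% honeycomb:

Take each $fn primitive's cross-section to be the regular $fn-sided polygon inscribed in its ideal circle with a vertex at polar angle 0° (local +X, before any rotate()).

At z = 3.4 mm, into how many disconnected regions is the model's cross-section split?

At z = 3.4 mm: the r=8 cylinder contributes a regular 24-gon of circumradius 8. The result has 1 disconnected region.

1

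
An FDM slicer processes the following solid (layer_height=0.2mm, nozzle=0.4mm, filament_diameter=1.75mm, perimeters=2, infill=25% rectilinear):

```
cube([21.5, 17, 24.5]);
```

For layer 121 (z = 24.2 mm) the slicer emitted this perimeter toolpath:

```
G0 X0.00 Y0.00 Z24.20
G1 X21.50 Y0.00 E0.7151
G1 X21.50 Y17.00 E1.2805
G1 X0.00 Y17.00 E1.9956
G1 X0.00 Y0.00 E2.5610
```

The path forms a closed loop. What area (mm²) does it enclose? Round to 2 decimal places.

Apply the shoelace formula to the sequence of (X, Y) vertices; enclosed area = 365.50 mm².

365.50 mm²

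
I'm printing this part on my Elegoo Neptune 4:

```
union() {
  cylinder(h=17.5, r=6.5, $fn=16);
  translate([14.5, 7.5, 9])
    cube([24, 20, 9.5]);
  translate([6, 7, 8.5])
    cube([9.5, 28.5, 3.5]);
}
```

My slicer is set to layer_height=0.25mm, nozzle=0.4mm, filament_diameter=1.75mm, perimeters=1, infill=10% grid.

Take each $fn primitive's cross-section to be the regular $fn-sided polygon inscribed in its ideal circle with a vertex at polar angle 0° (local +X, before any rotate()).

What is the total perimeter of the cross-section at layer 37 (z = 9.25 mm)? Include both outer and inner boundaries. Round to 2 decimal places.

At z = 9.25 mm: the r=6.5 cylinder contributes a regular 16-gon of circumradius 6.5 (perimeter = 2·16·6.500·sin(180°/16) = 40.58 mm); the cube at (14.5, 7.5) is present — its section is the full 24×20 rectangle (perimeter 88.00 mm); the cube at (6, 7) (footprint 9.5×28.5) is included at this height (perimeter 76.00 mm); Combining (union): the regions partially overlap (shared area 20.00 mm²), so the edge portions inside another operand are dropped and the merged outline is re-measured after clipping — boundary = 162.58 mm. Overall, the cross-section has 2 separate islands. Total boundary length (outer) = 162.58 mm.

162.58 mm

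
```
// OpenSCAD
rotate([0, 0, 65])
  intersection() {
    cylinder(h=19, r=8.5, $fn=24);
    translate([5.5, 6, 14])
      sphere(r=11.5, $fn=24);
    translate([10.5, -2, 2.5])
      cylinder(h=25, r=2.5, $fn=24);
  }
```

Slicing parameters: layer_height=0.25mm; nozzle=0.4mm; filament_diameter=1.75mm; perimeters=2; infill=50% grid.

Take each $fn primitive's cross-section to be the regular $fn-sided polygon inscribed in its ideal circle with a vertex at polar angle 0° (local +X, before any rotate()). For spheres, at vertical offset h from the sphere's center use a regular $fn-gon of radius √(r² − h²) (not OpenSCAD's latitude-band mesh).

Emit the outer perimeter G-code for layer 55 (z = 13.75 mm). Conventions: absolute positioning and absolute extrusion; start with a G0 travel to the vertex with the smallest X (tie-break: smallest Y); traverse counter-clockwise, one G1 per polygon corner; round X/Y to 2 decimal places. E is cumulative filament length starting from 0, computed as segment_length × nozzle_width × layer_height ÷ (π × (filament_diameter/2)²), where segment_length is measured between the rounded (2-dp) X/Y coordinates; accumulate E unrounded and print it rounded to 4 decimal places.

G0 X4.14 Y7.35 Z13.75
G1 X4.20 Y7.24 E0.0052
G1 X4.64 Y6.76 E0.0323
G1 X5.19 Y6.41 E0.0594
G1 X5.71 Y6.24 E0.0821
G1 X5.46 Y6.51 E0.0974
G1 X4.14 Y7.35 E0.1625

At z = 13.75 mm: the cylinder: section is a regular 24-gon, circumradius r=8.5; the sphere at (5.5, 6): section is a regular 24-gon, circumradius = √(r²−h²) = √(11.5²−0.25²) = 11.497; the cylinder at (10.5, -2): section is a regular 24-gon, circumradius r=2.5; Keeping only the common overlap: the r=11.5 sphere at (5.5, 6) partially overlaps the r=8.5 cylinder; clipping to the common part keeps 148.42 mm²; the r=2.5 cylinder at (10.5, -2) partially overlaps the running intersection; clipping to the common part keeps 0.32 mm² — 1 connected region; (rotated 65° about Z; rotation is an isometry so areas/perimeters/island counts are preserved). The outline is a single polygon with 6 vertices. Extrusion per mm of travel: 0.4 × 0.25 / (π × 0.875²) = 0.041575. Accumulating E over each segment gives final E = 0.1625.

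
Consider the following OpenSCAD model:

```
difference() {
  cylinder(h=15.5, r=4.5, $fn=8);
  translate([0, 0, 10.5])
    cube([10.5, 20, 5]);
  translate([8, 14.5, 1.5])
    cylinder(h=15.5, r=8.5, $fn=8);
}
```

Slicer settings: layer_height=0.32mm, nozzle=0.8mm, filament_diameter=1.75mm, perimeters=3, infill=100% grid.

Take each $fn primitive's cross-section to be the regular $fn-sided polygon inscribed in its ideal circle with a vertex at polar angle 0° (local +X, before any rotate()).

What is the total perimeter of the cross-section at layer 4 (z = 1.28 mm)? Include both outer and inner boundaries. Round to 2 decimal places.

27.55 mm

At z = 1.28 mm: the r=4.5 cylinder contributes a regular 8-gon of circumradius 4.5 (perimeter = 2·8·4.500·sin(180°/8) = 27.55 mm); the cube is not intersected at this z (z outside [10.5, 15.5]); the cylinder at (8, 14.5) is not intersected at this z (z outside [1.5, 17]); Subtracting the remaining from the first: none of the subtracted shapes is present at this height, so the r=4.5 cylinder is unchanged — boundary = 27.55 mm. Overall, the cross-section is a single solid region. Total boundary length (outer) = 27.55 mm.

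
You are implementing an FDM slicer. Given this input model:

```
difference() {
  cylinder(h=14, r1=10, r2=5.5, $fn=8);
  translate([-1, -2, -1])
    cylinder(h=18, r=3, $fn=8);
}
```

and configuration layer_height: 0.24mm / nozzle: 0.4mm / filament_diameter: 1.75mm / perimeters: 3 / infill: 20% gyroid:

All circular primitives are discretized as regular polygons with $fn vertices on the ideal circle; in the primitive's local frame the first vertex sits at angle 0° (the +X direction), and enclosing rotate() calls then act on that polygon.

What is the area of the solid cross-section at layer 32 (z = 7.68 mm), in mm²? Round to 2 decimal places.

At z = 7.68 mm: the cone contributes a regular 8-gon of circumradius 7.531 (interpolated between r1=10 and r2=5.5 at t=0.549) (area = (8/2)·7.531²·sin(360°/8) = 160.44 mm²); the r=3 cylinder at (-1, -2) contributes a regular 8-gon of circumradius 3 (area = (8/2)·3.000²·sin(360°/8) = 25.46 mm²); Subtracting the remaining from the first: starting from the cone (160.44 mm²), the r=3 cylinder at (-1, -2) lies wholly inside it (removes its full 25.46 mm² and its 18.37 mm outline becomes a hole wall) — area = 134.98 mm². Overall, the cross-section is one region with 1 hole. Net area = 134.98 mm².

134.98 mm²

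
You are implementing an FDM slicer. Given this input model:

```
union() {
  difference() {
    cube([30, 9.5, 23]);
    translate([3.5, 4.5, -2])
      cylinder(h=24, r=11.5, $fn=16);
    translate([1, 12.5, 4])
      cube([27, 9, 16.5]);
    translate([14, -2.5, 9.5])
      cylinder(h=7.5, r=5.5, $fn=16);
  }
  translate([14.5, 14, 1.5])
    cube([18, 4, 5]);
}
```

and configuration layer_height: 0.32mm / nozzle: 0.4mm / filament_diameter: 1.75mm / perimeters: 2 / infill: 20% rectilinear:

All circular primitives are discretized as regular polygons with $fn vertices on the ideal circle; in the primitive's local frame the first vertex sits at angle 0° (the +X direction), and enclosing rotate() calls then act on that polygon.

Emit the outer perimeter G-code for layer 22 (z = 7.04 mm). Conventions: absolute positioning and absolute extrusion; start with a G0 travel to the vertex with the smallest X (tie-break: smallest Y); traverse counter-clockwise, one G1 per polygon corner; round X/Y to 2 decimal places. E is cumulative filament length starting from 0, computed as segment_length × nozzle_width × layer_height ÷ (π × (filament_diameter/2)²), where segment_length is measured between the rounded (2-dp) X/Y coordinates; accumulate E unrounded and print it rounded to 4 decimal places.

At z = 7.04 mm: the 30×9.5 cube contributes its full rectangle; the cylinder at (3.5, 4.5): section is a regular 16-gon, circumradius r=11.5; the cube at (1, 12.5) (footprint 27×9) is included at this height; the cylinder at (14, -2.5) is not intersected at this z (z outside [9.5, 17]); Subtracting the remaining from the first: starting from the 30×9.5 cube, the r=11.5 cylinder at (3.5, 4.5) partially overlaps it — only the 137.91 mm² overlap (of its 404.88 mm²) is removed, clipping the outline; the 27×9 cube at (1, 12.5) misses the remaining region (no effect) — 1 connected region; the cube at (14.5, 14) is absent (z outside [1.5, 6.5]); Merging all regions: only that combined region is present, so the union is just that shape — 1 connected region. The outline is a single polygon with 7 vertices. Extrusion per mm of travel: 0.4 × 0.32 / (π × 0.875²) = 0.053216. Accumulating E over each segment gives final E = 2.7423.

G0 X13.72 Y9.50 Z7.04
G1 X14.12 Y8.90 E0.0384
G1 X15.00 Y4.50 E0.2772
G1 X14.12 Y0.10 E0.5160
G1 X14.06 Y0.00 E0.5222
G1 X30.00 Y0.00 E1.3704
G1 X30.00 Y9.50 E1.8760
G1 X13.72 Y9.50 E2.7423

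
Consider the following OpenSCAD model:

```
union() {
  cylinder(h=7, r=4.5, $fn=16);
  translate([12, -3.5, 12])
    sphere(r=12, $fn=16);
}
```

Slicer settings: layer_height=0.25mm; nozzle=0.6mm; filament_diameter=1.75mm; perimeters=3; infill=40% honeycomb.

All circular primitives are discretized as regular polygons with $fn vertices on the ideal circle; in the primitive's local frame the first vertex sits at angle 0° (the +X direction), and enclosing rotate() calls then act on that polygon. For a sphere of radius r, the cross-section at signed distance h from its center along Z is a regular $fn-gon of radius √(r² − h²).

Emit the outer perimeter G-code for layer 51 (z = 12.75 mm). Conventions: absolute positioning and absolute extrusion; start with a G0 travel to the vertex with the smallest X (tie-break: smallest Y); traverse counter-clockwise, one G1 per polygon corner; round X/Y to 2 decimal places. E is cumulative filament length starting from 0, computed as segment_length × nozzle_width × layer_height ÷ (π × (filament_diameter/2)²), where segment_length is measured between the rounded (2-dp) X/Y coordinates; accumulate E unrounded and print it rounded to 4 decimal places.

G0 X0.02 Y-3.50 Z12.75
G1 X0.94 Y-8.08 E0.2913
G1 X3.53 Y-11.97 E0.5828
G1 X7.42 Y-14.56 E0.8742
G1 X12.00 Y-15.48 E1.1655
G1 X16.58 Y-14.56 E1.4569
G1 X20.47 Y-11.97 E1.7483
G1 X23.06 Y-8.08 E2.0398
G1 X23.98 Y-3.50 E2.3311
G1 X23.06 Y1.08 E2.6224
G1 X20.47 Y4.97 E2.9138
G1 X16.58 Y7.56 E3.2053
G1 X12.00 Y8.48 E3.4966
G1 X7.42 Y7.56 E3.7879
G1 X3.53 Y4.97 E4.0794
G1 X0.94 Y1.08 E4.3708
G1 X0.02 Y-3.50 E4.6622

At z = 12.75 mm: the cylinder is not intersected at this z (z outside [0, 7]); the sphere at (12, -3.5): section is a regular 16-gon, circumradius = √(r²−h²) = √(12²−0.75²) = 11.977; Combining (union): only the r=12 sphere at (12, -3.5) is present, so the union is just that shape — 1 connected region. The outline is a single polygon with 16 vertices. Extrusion per mm of travel: 0.6 × 0.25 / (π × 0.875²) = 0.062363. Accumulating E over each segment gives final E = 4.6622.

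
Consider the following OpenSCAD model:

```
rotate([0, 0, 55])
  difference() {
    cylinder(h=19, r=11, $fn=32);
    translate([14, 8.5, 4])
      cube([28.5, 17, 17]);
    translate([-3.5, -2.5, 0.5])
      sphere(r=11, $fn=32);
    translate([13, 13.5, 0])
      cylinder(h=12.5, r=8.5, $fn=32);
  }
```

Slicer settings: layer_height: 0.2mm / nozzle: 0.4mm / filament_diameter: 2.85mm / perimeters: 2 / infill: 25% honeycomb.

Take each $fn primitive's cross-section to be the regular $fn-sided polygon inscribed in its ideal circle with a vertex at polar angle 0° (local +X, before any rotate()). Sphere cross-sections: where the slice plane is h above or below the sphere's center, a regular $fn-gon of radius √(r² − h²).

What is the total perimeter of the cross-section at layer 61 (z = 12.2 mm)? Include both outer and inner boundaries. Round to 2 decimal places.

69.04 mm

At z = 12.2 mm: the r=11 cylinder contributes a regular 32-gon of circumradius 11 (perimeter = 2·32·11.000·sin(180°/32) = 69.00 mm); the 28.5×17 cube at (14, 8.5) contributes its full rectangle (perimeter 91.00 mm); the sphere at (-3.5, -2.5) does not reach this height (|z−center|=11.700 > r=11); the r=8.5 cylinder at (13, 13.5) contributes a regular 32-gon of circumradius 8.5 (perimeter = 2·32·8.500·sin(180°/32) = 53.32 mm); Subtracting the remaining from the first: starting from the r=11 cylinder, the 28.5×17 cube at (14, 8.5) misses the remaining region (no effect); the r=8.5 cylinder at (13, 13.5) partially overlaps it — only the 2.39 mm² overlap (of its 225.52 mm²) is removed, clipping the outline — boundary = 69.04 mm; (whole slice rotated 55° about Z — lengths, areas and connectivity unchanged). Overall, the cross-section is a single solid region. Total boundary length (outer) = 69.04 mm.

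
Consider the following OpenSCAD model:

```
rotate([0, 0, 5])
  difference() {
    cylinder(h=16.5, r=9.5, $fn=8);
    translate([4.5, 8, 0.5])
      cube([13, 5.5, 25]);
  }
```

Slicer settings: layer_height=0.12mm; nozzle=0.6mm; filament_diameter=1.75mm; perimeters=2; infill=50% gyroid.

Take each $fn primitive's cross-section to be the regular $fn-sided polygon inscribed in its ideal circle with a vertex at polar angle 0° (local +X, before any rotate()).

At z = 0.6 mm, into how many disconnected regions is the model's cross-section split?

1

At z = 0.6 mm: the r=9.5 cylinder gives a regular 8-gon of circumradius 9.5 (constant along its height); the 13×5.5 cube at (4.5, 8) contributes its full rectangle; Subtracting the remaining from the first: starting from the r=9.5 cylinder, the 13×5.5 cube at (4.5, 8) misses the remaining region (no effect) — 1 connected region; (rotated 5° about Z; rotation is an isometry so areas/perimeters/island counts are preserved). The result has 1 disconnected region.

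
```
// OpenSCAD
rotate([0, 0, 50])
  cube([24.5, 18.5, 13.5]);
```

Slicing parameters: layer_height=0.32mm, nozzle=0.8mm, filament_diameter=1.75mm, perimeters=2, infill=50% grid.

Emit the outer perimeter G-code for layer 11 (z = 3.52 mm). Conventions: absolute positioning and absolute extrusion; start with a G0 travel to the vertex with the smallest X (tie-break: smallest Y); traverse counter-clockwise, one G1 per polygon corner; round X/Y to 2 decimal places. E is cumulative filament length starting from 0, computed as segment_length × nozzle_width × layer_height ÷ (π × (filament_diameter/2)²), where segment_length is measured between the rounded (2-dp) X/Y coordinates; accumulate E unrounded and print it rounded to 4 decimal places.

G0 X-14.17 Y11.89 Z3.52
G1 X0.00 Y0.00 E1.9687
G1 X15.75 Y18.77 E4.5766
G1 X1.58 Y30.66 E6.5454
G1 X-14.17 Y11.89 E9.1532

At z = 3.52 mm: the cube (footprint 24.5×18.5) is included at this height; (rotated 50° about Z; rotation is an isometry so areas/perimeters/island counts are preserved). The outline is a single polygon with 4 vertices. Extrusion per mm of travel: 0.8 × 0.32 / (π × 0.875²) = 0.106432. Accumulating E over each segment gives final E = 9.1532.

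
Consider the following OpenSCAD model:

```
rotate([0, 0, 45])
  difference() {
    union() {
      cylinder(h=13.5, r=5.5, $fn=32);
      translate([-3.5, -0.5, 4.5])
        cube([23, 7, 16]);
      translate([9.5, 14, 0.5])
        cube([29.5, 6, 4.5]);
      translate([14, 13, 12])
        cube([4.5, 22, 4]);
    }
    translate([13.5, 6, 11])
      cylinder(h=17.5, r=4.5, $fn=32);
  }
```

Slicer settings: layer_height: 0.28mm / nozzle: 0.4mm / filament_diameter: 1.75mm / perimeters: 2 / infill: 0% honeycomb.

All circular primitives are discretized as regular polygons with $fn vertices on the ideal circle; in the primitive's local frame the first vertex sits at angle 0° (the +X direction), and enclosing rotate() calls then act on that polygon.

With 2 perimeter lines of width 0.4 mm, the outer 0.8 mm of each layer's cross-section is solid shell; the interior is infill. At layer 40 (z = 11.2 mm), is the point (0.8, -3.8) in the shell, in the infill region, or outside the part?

At z = 11.2 mm: the r=5.5 cylinder gives a regular 32-gon of circumradius 5.5 (constant along its height); the 23×7 cube at (-3.5, -0.5) contributes its full rectangle; the cube at (9.5, 14) does not reach this height (z outside [0.5, 5]); the cube at (14, 13) is absent (z outside [12, 16]); Taking the union: the regions partially overlap (shared area 45.88 mm²), so overlapping operands fuse into one piece — 1 connected region; the r=4.5 cylinder at (13.5, 6) contributes a regular 32-gon of circumradius 4.5; After the difference (first − rest): starting from that combined region, the r=4.5 cylinder at (13.5, 6) partially overlaps it — only the 36.08 mm² overlap (of its 63.21 mm²) is removed, clipping the outline — 1 connected region; (whole slice rotated 45° about Z — lengths, areas and connectivity unchanged). Overall, the cross-section is a single solid region. Undo the 45° rotation: the query point maps to (-2.121, -3.253) in the un-rotated model frame. The nearest boundary edge runs (-2.10, -5.08)→(-3.06, -4.57); distance from the point to it = 1.60 mm. The point is inside the cross-section and 1.60 mm from the nearest boundary — more than the 0.8 mm shell width (2 × 0.4), so it's in the infill interior.

infill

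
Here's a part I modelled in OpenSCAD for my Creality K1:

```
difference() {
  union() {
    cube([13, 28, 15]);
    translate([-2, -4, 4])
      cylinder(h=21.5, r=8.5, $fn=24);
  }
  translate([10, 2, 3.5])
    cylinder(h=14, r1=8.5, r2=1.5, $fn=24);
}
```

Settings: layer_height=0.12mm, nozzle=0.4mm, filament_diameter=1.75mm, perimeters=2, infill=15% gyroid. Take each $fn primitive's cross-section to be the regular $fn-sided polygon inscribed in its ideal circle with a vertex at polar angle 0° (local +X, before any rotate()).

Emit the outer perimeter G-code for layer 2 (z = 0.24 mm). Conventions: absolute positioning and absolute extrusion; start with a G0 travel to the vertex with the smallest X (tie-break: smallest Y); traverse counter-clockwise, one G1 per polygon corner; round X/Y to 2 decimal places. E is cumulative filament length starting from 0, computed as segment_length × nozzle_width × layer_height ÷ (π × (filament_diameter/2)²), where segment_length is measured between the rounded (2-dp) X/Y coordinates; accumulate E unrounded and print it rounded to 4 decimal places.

At z = 0.24 mm: the 13×28 cube contributes its full rectangle; the cylinder at (-2, -4) is not intersected at this z (z outside [4, 25.5]); Combining (union): only the 13×28 cube is present, so the union is just that shape — 1 connected region; the cone at (10, 2) is not intersected at this z (z outside [3.5, 17.5]); Taking the first minus the rest: none of the subtracted shapes is present at this height, so that combined region is unchanged — 1 connected region. The outline is a single polygon with 4 vertices. Extrusion per mm of travel: 0.4 × 0.12 / (π × 0.875²) = 0.019956. Accumulating E over each segment gives final E = 1.6364.

G0 X0.00 Y0.00 Z0.24
G1 X13.00 Y0.00 E0.2594
G1 X13.00 Y28.00 E0.8182
G1 X0.00 Y28.00 E1.0776
G1 X0.00 Y0.00 E1.6364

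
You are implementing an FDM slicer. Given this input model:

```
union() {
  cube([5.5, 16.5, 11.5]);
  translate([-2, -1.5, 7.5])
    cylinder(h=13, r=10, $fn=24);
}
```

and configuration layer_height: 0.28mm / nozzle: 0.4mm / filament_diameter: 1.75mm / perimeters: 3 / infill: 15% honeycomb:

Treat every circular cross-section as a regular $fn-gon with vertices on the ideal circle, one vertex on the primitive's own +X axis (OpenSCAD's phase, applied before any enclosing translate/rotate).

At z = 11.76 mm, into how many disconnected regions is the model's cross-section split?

At z = 11.76 mm: the cube does not reach this height (z outside [0, 11.5]); the cylinder at (-2, -1.5): section is a regular 24-gon, circumradius r=10; Taking the union: only the r=10 cylinder at (-2, -1.5) is present, so the union is just that shape — 1 connected region. The result has 1 disconnected region.

1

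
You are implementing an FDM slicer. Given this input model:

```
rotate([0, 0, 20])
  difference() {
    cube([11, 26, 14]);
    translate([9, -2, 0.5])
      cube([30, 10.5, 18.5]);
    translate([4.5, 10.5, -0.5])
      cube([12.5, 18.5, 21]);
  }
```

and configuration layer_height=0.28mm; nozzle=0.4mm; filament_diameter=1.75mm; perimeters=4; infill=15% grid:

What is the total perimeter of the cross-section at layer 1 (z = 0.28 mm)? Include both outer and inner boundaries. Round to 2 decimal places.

74.00 mm

At z = 0.28 mm: the cube (footprint 11×26) is included at this height (perimeter 74.00 mm); the cube at (9, -2) is absent (z outside [0.5, 19]); the 12.5×18.5 cube at (4.5, 10.5) contributes its full rectangle (perimeter 62.00 mm); Subtracting the remaining from the first: starting from the 11×26 cube, the 12.5×18.5 cube at (4.5, 10.5) partially overlaps it — only the 100.75 mm² overlap (of its 231.25 mm²) is removed, clipping the outline — boundary = 74.00 mm; (whole slice rotated 20° about Z — lengths, areas and connectivity unchanged). Overall, the cross-section is a single solid region. Total boundary length (outer) = 74.00 mm.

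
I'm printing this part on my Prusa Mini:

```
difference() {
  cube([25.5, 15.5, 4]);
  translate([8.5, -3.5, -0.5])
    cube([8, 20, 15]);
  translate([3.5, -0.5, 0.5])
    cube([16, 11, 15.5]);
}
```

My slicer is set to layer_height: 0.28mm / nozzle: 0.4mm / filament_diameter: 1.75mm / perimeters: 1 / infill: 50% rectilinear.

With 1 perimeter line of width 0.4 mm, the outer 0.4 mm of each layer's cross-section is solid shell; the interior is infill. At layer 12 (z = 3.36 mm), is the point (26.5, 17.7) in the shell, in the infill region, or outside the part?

outside

At z = 3.36 mm: the cube is present — its section is the full 25.5×15.5 rectangle; the cube at (8.5, -3.5) (footprint 8×20) is included at this height; the cube at (3.5, -0.5) (footprint 16×11) is included at this height; Taking the first minus the rest: starting from the 25.5×15.5 cube, the 8×20 cube at (8.5, -3.5) partially overlaps it — only the 124.00 mm² overlap (of its 160.00 mm²) is removed, clipping the outline; the 16×11 cube at (3.5, -0.5) partially overlaps it — only the 84.00 mm² overlap (of its 176.00 mm²) is removed, clipping the outline — 2 connected regions. Overall, the cross-section has 2 separate islands. The nearest boundary edge runs (16.50, 15.50)→(25.50, 15.50); distance from the point to it = 2.42 mm. The point is not inside any of the regions above, so it lies outside the cross-section (2.42 mm from the nearest boundary).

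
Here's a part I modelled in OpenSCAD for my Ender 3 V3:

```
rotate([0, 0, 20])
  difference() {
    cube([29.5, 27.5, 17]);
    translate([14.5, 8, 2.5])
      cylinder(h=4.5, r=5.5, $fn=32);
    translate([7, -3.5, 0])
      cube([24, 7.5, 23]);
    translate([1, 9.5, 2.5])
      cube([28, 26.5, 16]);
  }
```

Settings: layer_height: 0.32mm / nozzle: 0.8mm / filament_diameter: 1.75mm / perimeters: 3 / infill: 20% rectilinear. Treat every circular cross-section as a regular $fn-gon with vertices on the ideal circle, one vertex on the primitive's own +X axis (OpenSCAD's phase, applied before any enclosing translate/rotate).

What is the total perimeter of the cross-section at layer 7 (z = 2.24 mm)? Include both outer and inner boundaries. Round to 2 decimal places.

At z = 2.24 mm: the 29.5×27.5 cube contributes its full rectangle (perimeter 114.00 mm); the cylinder at (14.5, 8) is not intersected at this z (z outside [2.5, 7]); the 24×7.5 cube at (7, -3.5) contributes its full rectangle (perimeter 63.00 mm); the cube at (1, 9.5) is not intersected at this z (z outside [2.5, 18.5]); Subtracting the remaining from the first: starting from the 29.5×27.5 cube, the 24×7.5 cube at (7, -3.5) partially overlaps it — only the 90.00 mm² overlap (of its 180.00 mm²) is removed, clipping the outline — boundary = 114.00 mm; (whole slice rotated 20° about Z — lengths, areas and connectivity unchanged). Overall, the cross-section is a single solid region. Total boundary length (outer) = 114.00 mm.

114.00 mm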